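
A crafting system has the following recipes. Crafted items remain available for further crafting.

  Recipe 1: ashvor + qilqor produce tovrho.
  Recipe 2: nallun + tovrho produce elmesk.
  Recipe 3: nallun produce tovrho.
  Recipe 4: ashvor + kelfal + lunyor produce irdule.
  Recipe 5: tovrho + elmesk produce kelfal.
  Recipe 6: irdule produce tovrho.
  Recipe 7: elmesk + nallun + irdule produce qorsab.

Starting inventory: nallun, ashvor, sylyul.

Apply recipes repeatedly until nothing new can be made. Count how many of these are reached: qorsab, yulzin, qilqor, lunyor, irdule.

qorsab would need elmesk, nallun, and irdule (Recipe 7), but irdule is never obtained.
No rule produces yulzin, and it is not given.
No rule produces qilqor, and it is not given.
No rule produces lunyor, and it is not given.
irdule would need ashvor, kelfal, and lunyor (Recipe 4), but lunyor is never obtained.
None of the 5 are reached.

0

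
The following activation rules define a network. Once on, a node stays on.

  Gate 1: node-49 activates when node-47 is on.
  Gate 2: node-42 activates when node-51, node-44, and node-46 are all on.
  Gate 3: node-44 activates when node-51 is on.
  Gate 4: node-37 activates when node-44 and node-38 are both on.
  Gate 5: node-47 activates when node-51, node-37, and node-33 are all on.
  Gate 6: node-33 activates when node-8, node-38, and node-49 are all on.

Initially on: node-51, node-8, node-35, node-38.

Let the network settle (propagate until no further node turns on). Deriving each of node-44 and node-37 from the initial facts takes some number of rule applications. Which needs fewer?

node-44

node-44: node-51 is on, so node-44 activates (Gate 3). [1 rule application]
node-37: Gate 3: node-51 on → node-44 on. node-44 and node-38 are on, so node-37 activates (Gate 4). [2 rule applications]
node-44 needs fewer.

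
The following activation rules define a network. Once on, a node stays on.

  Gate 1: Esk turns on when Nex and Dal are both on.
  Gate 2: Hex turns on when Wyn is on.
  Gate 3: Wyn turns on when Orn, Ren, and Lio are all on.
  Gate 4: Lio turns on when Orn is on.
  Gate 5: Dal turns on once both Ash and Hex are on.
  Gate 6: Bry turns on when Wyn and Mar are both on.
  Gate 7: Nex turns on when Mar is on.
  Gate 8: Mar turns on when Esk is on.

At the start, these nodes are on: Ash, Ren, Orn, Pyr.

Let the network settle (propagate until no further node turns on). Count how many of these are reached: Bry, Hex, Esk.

Orn is on, so Lio turns on (Gate 4).
Gate 3: Orn, Ren, and Lio on → Wyn on.
Gate 2: Wyn on → Hex on.
Bry would need Wyn and Mar (Gate 6), but Mar never turns on.
Hex: reached.
Esk would need Nex and Dal (Gate 1), but Nex never turns on.
Reached: Hex — 1 of the 3.

1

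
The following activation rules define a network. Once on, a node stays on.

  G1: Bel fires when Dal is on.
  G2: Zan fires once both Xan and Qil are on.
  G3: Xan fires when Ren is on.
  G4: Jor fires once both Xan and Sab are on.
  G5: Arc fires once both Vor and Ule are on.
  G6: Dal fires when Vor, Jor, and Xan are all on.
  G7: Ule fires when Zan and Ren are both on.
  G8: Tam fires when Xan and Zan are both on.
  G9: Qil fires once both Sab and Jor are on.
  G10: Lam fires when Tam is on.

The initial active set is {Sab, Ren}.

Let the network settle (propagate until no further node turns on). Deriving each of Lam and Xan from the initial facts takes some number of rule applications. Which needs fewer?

Xan

Xan: Ren is on, so Xan fires (G3). [1 rule application]
Lam: G3: Ren on → Xan on. G4: Xan and Sab on → Jor on. Sab and Jor are on, so Qil fires (G9). Xan and Qil are on, so Zan fires (G2). Xan and Zan are on, so Tam fires (G8). Tam is on, so Lam fires (G10). [6 rule applications]
Xan needs fewer.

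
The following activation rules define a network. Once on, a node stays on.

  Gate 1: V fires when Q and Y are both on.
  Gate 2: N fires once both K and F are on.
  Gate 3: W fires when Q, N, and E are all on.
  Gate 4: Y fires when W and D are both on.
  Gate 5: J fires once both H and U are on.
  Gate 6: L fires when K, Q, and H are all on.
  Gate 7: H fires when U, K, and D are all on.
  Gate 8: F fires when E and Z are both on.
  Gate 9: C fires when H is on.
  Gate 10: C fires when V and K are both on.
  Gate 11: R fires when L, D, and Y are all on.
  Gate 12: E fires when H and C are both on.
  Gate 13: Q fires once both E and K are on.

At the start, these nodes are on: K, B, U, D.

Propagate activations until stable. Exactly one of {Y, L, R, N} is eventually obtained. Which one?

U, K, and D are on, so H fires (Gate 7).
H is on, so C fires (Gate 9).
H and C are on, so E fires (Gate 12).
Gate 13: E and K on → Q on.
K, Q, and H are on, so L fires (Gate 6).
R would need L, D, and Y (Gate 11), but Y never turns on. N would need K and F (Gate 2), but F never turns on. Y would need W and D (Gate 4), but W never turns on.

L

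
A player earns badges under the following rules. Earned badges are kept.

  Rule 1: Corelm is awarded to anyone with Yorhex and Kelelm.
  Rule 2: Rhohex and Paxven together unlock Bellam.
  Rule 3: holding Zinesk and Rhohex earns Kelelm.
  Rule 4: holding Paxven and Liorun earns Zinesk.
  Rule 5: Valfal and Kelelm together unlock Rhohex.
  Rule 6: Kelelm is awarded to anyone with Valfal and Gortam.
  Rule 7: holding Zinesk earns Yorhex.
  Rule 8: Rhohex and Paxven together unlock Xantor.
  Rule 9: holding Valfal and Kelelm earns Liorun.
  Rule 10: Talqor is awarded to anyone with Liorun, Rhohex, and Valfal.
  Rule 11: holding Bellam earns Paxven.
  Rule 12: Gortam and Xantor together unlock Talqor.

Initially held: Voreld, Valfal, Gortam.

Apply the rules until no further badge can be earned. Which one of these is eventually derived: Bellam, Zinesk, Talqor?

With Valfal and Gortam, Kelelm is earned (Rule 6).
With Valfal and Kelelm, Liorun is earned (Rule 9).
With Valfal and Kelelm, Rhohex is earned (Rule 5).
With Liorun, Rhohex, and Valfal, Talqor is earned (Rule 10).
Bellam would need Rhohex and Paxven (Rule 2), but Paxven is never earned. Zinesk would need Paxven and Liorun (Rule 4), but Paxven is never earned.

Talqor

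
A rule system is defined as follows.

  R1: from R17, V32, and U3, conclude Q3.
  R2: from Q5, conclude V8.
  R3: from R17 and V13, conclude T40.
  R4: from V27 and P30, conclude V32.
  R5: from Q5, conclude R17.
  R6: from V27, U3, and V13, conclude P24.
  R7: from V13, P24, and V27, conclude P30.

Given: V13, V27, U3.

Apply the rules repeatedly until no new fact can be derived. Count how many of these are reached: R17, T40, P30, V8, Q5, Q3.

1

V27, U3, and V13 hold, so P24 follows (R6).
From V13, P24, and V27, R7 gives P30.
R17 would need Q5 (R5), but Q5 is never established.
T40 would need R17 and V13 (R3), but R17 is never established.
P30: reached.
V8 would need Q5 (R2), but Q5 is never established.
No rule produces Q5, and it is not given.
Q3 would need R17, V32, and U3 (R1), but R17 is never established.
Reached: P30 — 1 of the 6.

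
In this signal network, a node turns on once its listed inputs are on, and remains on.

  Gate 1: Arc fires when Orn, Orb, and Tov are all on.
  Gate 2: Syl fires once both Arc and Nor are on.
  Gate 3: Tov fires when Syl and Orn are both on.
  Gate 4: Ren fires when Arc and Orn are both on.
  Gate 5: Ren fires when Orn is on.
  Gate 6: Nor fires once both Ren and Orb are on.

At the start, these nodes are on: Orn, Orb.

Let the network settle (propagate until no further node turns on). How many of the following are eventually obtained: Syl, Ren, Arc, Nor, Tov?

2

Orn is on, so Ren fires (Gate 5).
Ren and Orb are on, so Nor fires (Gate 6).
Syl would need Arc and Nor (Gate 2), but Arc never turns on.
Ren: reached.
Arc would need Orn, Orb, and Tov (Gate 1), but Tov never turns on.
Nor: reached.
Tov would need Syl and Orn (Gate 3), but Syl never turns on.
Reached: Ren and Nor — 2 of the 5.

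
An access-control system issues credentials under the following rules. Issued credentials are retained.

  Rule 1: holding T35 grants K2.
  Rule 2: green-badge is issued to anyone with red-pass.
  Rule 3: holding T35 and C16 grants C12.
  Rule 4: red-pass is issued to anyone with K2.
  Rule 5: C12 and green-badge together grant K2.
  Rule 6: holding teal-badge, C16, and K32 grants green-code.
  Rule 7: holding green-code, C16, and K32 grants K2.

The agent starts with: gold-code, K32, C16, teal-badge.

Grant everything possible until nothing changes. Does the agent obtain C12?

C12 would need T35 and C16 (Rule 3), but T35 is never granted.

No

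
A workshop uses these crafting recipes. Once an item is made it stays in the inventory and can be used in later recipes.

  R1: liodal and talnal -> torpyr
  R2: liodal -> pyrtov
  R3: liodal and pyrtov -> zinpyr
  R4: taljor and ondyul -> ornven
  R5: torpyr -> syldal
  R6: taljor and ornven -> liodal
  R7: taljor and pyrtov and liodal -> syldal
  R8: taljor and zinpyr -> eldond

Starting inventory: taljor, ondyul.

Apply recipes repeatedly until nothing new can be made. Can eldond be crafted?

Using R4, taljor and ondyul make ornven.
taljor and ornven -> liodal (R6).
Using R2, liodal makes pyrtov.
Using R3, liodal and pyrtov make zinpyr.
taljor and zinpyr -> eldond (R8).

Yes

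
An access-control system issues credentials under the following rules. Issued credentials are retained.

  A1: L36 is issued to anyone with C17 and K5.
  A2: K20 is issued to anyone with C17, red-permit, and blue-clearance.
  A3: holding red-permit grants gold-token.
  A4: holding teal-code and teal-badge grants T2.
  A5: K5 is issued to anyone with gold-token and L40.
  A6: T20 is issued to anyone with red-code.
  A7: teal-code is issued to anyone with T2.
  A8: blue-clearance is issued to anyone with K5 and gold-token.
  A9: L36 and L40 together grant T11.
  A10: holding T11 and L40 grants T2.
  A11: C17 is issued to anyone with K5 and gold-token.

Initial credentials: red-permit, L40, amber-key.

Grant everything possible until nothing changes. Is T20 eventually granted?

T20 would need red-code (A6), but red-code is never granted.

No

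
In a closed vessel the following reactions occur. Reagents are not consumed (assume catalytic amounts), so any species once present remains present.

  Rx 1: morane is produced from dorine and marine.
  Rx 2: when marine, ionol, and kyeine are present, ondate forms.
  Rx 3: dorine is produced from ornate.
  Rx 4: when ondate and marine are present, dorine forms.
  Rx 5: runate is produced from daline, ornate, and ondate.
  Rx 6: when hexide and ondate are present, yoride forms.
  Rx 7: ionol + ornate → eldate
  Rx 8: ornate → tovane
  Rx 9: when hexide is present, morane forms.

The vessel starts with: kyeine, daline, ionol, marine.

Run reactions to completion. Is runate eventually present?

runate would need daline, ornate, and ondate (Rx 5), but ornate never forms.

No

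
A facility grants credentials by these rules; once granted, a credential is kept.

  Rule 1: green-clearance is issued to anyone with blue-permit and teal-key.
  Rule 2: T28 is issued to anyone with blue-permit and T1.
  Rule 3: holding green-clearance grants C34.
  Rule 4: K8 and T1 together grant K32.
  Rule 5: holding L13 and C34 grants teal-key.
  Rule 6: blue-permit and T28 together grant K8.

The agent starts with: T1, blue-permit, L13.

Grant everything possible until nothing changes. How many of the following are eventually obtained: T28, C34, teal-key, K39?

Holding blue-permit and T1 grants T28 (Rule 2).
T28: reached.
C34 would need green-clearance (Rule 3), but green-clearance is never granted.
teal-key would need L13 and C34 (Rule 5), but C34 is never granted.
No rule produces K39, and it is not given.
Reached: T28 — 1 of the 4.

1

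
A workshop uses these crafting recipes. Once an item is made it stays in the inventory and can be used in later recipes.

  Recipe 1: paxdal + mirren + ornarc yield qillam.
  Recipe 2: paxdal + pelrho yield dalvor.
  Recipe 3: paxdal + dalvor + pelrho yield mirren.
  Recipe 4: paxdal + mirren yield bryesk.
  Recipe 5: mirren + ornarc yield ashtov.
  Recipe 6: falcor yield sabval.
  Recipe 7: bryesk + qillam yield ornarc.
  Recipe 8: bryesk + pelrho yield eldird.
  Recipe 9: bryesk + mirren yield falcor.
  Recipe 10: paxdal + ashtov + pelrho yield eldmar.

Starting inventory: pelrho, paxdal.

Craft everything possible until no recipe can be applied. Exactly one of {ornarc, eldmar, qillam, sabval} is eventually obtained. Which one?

sabval

paxdal + pelrho → dalvor (Recipe 2).
paxdal + dalvor + pelrho → mirren (Recipe 3).
paxdal + mirren → bryesk (Recipe 4).
bryesk + mirren → falcor (Recipe 9).
Using Recipe 6, falcor makes sabval.
eldmar would need paxdal, ashtov, and pelrho (Recipe 10), but ashtov is never obtained. qillam would need paxdal, mirren, and ornarc (Recipe 1), but ornarc is never obtained. ornarc would need bryesk and qillam (Recipe 7), but qillam is never obtained.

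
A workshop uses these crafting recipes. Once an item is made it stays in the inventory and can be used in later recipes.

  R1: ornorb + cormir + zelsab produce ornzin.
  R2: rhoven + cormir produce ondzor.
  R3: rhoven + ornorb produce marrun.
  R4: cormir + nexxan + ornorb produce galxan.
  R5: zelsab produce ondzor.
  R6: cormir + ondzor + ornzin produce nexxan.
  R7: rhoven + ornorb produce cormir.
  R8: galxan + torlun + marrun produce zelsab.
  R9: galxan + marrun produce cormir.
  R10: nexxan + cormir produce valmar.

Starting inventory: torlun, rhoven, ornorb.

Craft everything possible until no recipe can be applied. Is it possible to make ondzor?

Using R7, rhoven and ornorb make cormir.
Using R2, rhoven and cormir make ondzor.

Yes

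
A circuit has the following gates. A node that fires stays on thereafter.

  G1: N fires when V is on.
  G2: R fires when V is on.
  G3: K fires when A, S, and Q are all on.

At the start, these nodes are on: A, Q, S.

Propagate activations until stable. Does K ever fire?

Yes

G3: A, S, and Q on → K on.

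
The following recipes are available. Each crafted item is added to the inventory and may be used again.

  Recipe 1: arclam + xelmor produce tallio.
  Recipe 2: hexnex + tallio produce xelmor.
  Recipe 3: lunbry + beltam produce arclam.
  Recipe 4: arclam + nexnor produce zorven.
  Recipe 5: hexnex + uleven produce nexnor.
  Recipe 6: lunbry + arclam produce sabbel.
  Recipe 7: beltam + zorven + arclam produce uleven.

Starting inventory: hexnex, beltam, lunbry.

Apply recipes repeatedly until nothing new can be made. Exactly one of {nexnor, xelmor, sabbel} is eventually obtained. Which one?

lunbry + beltam → arclam (Recipe 3).
lunbry + arclam → sabbel (Recipe 6).
nexnor would need hexnex and uleven (Recipe 5), but uleven is never obtained. xelmor would need hexnex and tallio (Recipe 2), but tallio is never obtained.

sabbel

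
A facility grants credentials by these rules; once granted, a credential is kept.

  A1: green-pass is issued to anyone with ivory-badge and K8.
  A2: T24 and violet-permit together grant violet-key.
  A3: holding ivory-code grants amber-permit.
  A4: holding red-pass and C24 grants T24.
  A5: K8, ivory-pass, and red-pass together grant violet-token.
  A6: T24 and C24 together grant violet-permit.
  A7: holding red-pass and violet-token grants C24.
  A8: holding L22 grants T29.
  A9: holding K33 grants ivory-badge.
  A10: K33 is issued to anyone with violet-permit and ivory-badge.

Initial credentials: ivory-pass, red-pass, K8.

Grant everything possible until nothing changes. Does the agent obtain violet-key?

Holding K8, ivory-pass, and red-pass grants violet-token (A5).
Holding red-pass and violet-token grants C24 (A7).
Holding red-pass and C24 grants T24 (A4).
Holding T24 and C24 grants violet-permit (A6).
Holding T24 and violet-permit grants violet-key (A2).

Yes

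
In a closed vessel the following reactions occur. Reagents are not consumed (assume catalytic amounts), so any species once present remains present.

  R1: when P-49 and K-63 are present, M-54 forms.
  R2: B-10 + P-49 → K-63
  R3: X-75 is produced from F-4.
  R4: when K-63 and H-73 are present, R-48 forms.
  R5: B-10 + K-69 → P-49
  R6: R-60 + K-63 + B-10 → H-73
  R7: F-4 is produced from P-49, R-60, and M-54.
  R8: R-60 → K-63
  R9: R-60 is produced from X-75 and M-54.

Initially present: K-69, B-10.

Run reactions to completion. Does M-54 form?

B-10 and K-69 present → P-49 forms (R5).
B-10 and P-49 present → K-63 forms (R2).
P-49 and K-63 present → M-54 forms (R1).

Yes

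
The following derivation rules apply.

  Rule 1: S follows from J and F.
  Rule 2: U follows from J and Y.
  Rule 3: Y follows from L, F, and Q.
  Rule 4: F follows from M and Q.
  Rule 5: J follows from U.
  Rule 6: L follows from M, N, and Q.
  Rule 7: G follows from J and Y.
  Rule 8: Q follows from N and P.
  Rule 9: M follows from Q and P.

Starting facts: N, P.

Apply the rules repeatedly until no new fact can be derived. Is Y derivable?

Yes

From N and P, Rule 8 gives Q.
Q and P hold, so M follows (Rule 9).
M, N, and Q hold, so L follows (Rule 6).
M and Q hold, so F follows (Rule 4).
From L, F, and Q, Rule 3 gives Y.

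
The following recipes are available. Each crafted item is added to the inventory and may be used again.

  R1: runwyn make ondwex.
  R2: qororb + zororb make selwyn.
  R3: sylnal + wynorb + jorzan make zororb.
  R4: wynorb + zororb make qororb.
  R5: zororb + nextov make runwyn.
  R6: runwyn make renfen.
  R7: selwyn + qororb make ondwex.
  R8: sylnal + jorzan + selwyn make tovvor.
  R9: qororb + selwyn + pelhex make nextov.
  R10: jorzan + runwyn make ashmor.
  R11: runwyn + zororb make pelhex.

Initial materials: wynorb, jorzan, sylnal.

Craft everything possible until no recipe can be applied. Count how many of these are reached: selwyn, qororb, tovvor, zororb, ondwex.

Using R3, sylnal, wynorb, and jorzan make zororb.
wynorb + zororb → qororb (R4).
qororb + zororb → selwyn (R2).
Using R7, selwyn and qororb make ondwex.
sylnal + jorzan + selwyn → tovvor (R8).
selwyn: reached.
qororb: reached.
tovvor: reached.
zororb: reached.
ondwex: reached.
All 5 are reached.

5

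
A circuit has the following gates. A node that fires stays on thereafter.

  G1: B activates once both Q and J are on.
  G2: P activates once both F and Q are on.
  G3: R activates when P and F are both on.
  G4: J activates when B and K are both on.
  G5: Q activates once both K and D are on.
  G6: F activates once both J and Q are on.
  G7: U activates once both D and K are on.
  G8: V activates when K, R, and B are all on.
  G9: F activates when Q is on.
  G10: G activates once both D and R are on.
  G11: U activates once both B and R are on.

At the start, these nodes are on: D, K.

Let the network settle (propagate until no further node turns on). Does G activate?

G5: K and D on → Q on.
Q is on, so F activates (G9).
G2: F and Q on → P on.
G3: P and F on → R on.
D and R are on, so G activates (G10).

Yes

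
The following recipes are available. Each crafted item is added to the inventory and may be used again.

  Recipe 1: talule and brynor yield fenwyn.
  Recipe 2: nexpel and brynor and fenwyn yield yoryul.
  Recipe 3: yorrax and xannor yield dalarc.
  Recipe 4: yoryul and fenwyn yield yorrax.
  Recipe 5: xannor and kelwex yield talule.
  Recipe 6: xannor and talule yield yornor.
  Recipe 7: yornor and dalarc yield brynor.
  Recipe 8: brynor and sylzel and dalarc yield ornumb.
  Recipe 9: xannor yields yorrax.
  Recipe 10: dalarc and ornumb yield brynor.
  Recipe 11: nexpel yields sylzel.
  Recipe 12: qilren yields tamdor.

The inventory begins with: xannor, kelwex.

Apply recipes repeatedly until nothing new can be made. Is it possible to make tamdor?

No

tamdor would need qilren (Recipe 12), but qilren is never obtained.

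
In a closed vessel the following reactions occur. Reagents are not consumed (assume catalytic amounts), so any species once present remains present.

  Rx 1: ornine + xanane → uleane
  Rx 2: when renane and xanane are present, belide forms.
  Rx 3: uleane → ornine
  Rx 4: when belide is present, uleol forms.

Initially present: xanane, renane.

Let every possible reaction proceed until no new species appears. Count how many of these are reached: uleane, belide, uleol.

2

renane and xanane present → belide forms (Rx 2).
belide present → uleol forms (Rx 4).
uleane would need ornine and xanane (Rx 1), but ornine never forms.
belide: reached.
uleol: reached.
Reached: belide and uleol — 2 of the 3.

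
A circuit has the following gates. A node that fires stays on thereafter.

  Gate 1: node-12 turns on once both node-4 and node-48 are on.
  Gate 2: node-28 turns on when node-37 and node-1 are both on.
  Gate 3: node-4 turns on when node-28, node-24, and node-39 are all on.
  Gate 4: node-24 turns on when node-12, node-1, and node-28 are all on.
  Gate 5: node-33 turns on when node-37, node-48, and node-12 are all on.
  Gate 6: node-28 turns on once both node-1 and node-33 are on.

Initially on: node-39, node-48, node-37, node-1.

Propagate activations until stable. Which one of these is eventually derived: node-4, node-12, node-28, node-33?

node-28

node-37 and node-1 are on, so node-28 turns on (Gate 2).
node-33 would need node-37, node-48, and node-12 (Gate 5), but node-12 never turns on. node-4 would need node-28, node-24, and node-39 (Gate 3), but node-24 never turns on. node-12 would need node-4 and node-48 (Gate 1), but node-4 never turns on.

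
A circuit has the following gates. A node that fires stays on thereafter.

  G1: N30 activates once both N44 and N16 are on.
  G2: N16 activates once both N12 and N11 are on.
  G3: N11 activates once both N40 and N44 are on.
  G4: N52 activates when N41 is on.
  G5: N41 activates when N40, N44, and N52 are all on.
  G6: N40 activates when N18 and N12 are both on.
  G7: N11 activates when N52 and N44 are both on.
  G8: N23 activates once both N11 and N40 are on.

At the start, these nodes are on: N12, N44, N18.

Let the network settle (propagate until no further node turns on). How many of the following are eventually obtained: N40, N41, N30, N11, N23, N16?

N18 and N12 are on, so N40 activates (G6).
N40 and N44 are on, so N11 activates (G3).
N11 and N40 are on, so N23 activates (G8).
N12 and N11 are on, so N16 activates (G2).
G1: N44 and N16 on → N30 on.
N40: reached.
N41 would need N40, N44, and N52 (G5), but N52 never turns on.
N30: reached.
N11: reached.
N23: reached.
N16: reached.
Reached: N40, N30, N11, N23, and N16 — 5 of the 6.

5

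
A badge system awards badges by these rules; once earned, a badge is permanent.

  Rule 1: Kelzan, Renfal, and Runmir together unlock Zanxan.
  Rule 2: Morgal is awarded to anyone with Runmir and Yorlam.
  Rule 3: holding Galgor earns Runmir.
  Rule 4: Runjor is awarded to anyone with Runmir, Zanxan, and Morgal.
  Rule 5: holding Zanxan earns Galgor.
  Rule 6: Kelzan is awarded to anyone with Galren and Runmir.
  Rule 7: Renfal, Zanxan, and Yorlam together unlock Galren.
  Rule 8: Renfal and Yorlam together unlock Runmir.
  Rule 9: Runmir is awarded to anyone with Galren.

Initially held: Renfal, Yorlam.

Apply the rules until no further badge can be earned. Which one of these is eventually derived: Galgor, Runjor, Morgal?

Morgal

With Renfal and Yorlam, Runmir is earned (Rule 8).
With Runmir and Yorlam, Morgal is earned (Rule 2).
Galgor would need Zanxan (Rule 5), but Zanxan is never earned. Runjor would need Runmir, Zanxan, and Morgal (Rule 4), but Zanxan is never earned.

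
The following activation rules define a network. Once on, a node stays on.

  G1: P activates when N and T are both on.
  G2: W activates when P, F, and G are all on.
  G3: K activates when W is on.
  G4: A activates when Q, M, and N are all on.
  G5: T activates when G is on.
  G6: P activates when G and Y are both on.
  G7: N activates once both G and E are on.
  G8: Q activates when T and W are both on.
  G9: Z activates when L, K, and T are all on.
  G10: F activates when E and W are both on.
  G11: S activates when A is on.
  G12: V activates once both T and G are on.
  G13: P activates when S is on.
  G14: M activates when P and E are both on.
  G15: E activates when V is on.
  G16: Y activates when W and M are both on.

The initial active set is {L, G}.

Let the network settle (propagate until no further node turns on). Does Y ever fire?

No

Y would need W and M (G16), but W never turns on.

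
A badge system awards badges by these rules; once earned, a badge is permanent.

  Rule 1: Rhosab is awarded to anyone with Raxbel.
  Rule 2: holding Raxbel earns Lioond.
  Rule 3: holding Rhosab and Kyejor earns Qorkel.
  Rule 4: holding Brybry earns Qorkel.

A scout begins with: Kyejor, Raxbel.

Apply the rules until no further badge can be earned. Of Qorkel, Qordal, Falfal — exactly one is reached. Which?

With Raxbel, Rhosab is earned (Rule 1).
With Rhosab and Kyejor, Qorkel is earned (Rule 3).
No rule produces Qordal, and it is not given. No rule produces Falfal, and it is not given.

Qorkel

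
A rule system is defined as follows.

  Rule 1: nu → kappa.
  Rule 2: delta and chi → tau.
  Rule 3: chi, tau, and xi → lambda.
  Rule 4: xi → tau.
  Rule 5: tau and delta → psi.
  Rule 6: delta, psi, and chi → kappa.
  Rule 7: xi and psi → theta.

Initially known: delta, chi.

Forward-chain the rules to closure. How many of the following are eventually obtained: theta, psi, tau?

2

delta and chi hold, so tau follows (Rule 2).
From tau and delta, Rule 5 gives psi.
theta would need xi and psi (Rule 7), but xi is never established.
psi: reached.
tau: reached.
Reached: psi and tau — 2 of the 3.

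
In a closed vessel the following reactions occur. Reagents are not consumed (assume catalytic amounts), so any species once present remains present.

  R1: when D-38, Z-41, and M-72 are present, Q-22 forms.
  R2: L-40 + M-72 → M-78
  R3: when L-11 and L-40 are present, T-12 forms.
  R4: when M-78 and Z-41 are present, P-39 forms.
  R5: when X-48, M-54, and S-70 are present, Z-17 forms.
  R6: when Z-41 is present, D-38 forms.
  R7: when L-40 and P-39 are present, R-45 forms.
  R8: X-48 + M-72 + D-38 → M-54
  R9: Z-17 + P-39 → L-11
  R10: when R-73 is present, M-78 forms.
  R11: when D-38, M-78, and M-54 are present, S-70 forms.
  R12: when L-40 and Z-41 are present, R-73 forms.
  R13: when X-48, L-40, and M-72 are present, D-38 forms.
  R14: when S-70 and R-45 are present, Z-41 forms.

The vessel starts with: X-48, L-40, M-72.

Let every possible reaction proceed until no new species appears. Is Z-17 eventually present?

Yes

X-48, L-40, and M-72 present → D-38 forms (R13).
L-40 and M-72 present → M-78 forms (R2).
X-48, M-72, and D-38 present → M-54 forms (R8).
D-38, M-78, and M-54 present → S-70 forms (R11).
X-48, M-54, and S-70 present → Z-17 forms (R5).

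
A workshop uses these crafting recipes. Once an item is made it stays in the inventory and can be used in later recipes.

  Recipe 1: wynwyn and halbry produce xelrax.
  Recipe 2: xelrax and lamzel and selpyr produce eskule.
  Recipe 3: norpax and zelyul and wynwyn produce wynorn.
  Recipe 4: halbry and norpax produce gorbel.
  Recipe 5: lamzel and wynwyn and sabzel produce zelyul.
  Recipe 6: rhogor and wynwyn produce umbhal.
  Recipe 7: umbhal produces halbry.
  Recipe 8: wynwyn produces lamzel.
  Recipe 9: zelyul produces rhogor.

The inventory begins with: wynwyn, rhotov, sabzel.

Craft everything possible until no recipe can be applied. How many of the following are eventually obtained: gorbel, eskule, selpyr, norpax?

gorbel would need halbry and norpax (Recipe 4), but norpax is never obtained.
eskule would need xelrax, lamzel, and selpyr (Recipe 2), but selpyr is never obtained.
No rule produces selpyr, and it is not given.
No rule produces norpax, and it is not given.
None of the 4 are reached.

0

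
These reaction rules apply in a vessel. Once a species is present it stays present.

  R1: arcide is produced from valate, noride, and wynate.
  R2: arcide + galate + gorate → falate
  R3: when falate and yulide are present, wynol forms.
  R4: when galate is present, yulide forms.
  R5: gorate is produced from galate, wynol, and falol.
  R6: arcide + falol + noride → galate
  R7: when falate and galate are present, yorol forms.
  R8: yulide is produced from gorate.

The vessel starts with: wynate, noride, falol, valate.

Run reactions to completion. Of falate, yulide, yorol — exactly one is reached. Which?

yulide

valate, noride, and wynate present → arcide forms (R1).
arcide, falol, and noride present → galate forms (R6).
galate present → yulide forms (R4).
yorol would need falate and galate (R7), but falate never forms. falate would need arcide, galate, and gorate (R2), but gorate never forms.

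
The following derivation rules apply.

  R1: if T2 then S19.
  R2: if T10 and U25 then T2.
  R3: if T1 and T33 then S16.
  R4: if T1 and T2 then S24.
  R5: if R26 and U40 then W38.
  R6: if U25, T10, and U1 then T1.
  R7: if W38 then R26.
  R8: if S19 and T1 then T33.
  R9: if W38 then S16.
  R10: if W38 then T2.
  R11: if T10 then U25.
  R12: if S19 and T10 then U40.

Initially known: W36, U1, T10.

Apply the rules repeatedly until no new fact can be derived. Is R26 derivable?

R26 would need W38 (R7), but W38 is never established.

No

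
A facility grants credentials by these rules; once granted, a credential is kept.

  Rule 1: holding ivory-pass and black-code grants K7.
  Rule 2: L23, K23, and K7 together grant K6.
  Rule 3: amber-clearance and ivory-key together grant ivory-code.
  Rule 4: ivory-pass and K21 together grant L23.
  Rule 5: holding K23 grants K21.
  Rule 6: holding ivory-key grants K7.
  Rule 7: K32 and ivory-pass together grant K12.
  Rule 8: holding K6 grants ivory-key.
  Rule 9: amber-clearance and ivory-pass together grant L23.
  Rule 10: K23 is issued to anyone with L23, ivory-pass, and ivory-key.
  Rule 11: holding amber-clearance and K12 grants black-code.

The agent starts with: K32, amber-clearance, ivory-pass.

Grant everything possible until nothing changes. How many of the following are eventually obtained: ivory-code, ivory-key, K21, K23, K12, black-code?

2

Holding K32 and ivory-pass grants K12 (Rule 7).
Holding amber-clearance and K12 grants black-code (Rule 11).
ivory-code would need amber-clearance and ivory-key (Rule 3), but ivory-key is never granted.
ivory-key would need K6 (Rule 8), but K6 is never granted.
K21 would need K23 (Rule 5), but K23 is never granted.
K23 would need L23, ivory-pass, and ivory-key (Rule 10), but ivory-key is never granted.
K12: reached.
black-code: reached.
Reached: K12 and black-code — 2 of the 6.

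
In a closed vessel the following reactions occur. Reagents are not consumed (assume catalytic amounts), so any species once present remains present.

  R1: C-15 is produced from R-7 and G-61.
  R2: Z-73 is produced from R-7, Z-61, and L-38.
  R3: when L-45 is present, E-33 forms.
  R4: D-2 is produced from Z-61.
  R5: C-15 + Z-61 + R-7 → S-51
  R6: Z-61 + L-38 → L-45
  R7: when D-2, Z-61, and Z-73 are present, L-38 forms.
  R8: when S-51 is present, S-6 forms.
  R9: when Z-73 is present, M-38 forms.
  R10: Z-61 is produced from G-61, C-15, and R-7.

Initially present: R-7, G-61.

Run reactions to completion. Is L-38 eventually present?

L-38 would need D-2, Z-61, and Z-73 (R7), but Z-73 never forms.

No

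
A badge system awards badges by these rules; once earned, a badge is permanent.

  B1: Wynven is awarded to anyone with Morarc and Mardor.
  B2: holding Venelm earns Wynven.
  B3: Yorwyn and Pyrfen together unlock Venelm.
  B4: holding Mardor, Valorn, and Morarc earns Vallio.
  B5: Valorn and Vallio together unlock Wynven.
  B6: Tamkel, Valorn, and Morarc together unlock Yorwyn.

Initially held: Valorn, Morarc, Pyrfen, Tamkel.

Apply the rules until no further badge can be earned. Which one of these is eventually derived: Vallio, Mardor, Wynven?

With Tamkel, Valorn, and Morarc, Yorwyn is earned (B6).
With Yorwyn and Pyrfen, Venelm is earned (B3).
With Venelm, Wynven is earned (B2).
No rule produces Mardor, and it is not given. Vallio would need Mardor, Valorn, and Morarc (B4), but Mardor is never earned.

Wynven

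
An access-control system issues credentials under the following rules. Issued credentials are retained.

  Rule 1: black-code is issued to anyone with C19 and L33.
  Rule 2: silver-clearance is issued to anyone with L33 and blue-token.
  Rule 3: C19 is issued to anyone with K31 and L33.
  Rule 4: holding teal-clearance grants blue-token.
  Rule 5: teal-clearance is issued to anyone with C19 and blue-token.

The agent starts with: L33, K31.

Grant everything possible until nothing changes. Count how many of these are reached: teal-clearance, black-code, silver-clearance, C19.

Holding K31 and L33 grants C19 (Rule 3).
Holding C19 and L33 grants black-code (Rule 1).
teal-clearance would need C19 and blue-token (Rule 5), but blue-token is never granted.
black-code: reached.
silver-clearance would need L33 and blue-token (Rule 2), but blue-token is never granted.
C19: reached.
Reached: black-code and C19 — 2 of the 4.

2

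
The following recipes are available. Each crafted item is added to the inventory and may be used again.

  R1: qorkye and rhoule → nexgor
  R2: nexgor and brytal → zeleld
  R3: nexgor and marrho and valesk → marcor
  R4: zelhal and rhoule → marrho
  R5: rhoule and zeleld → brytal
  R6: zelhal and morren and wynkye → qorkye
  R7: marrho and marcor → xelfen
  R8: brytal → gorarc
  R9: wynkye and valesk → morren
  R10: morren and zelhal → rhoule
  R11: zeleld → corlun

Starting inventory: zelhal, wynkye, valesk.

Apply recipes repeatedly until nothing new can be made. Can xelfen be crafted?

Using R9, wynkye and valesk make morren.
morren and zelhal → rhoule (R10).
Using R6, zelhal, morren, and wynkye make qorkye.
Using R4, zelhal and rhoule make marrho.
Using R1, qorkye and rhoule make nexgor.
nexgor and marrho and valesk → marcor (R3).
marrho and marcor → xelfen (R7).

Yes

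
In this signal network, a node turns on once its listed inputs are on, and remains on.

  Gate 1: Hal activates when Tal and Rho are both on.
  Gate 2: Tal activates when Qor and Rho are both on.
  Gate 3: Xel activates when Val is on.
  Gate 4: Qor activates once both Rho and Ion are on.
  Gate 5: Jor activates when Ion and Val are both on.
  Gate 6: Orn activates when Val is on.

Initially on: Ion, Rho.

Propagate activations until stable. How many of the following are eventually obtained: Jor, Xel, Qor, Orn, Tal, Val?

2

Rho and Ion are on, so Qor activates (Gate 4).
Qor and Rho are on, so Tal activates (Gate 2).
Jor would need Ion and Val (Gate 5), but Val never turns on.
Xel would need Val (Gate 3), but Val never turns on.
Qor: reached.
Orn would need Val (Gate 6), but Val never turns on.
Tal: reached.
No rule produces Val, and it is not given.
Reached: Qor and Tal — 2 of the 6.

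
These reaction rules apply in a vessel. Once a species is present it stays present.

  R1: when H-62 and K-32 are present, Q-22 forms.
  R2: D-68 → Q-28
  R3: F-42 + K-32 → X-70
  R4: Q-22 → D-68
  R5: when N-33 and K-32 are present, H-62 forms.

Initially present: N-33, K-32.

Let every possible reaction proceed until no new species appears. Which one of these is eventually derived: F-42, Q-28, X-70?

Q-28

N-33 and K-32 present → H-62 forms (R5).
H-62 and K-32 present → Q-22 forms (R1).
Q-22 present → D-68 forms (R4).
D-68 present → Q-28 forms (R2).
X-70 would need F-42 and K-32 (R3), but F-42 never forms. No rule produces F-42, and it is not given.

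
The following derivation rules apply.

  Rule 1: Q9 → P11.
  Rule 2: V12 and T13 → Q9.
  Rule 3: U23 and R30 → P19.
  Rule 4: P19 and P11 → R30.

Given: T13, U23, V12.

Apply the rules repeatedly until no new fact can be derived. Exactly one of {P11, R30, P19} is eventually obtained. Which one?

P11

From V12 and T13, Rule 2 gives Q9.
From Q9, Rule 1 gives P11.
P19 would need U23 and R30 (Rule 3), but R30 is never established. R30 would need P19 and P11 (Rule 4), but P19 is never established.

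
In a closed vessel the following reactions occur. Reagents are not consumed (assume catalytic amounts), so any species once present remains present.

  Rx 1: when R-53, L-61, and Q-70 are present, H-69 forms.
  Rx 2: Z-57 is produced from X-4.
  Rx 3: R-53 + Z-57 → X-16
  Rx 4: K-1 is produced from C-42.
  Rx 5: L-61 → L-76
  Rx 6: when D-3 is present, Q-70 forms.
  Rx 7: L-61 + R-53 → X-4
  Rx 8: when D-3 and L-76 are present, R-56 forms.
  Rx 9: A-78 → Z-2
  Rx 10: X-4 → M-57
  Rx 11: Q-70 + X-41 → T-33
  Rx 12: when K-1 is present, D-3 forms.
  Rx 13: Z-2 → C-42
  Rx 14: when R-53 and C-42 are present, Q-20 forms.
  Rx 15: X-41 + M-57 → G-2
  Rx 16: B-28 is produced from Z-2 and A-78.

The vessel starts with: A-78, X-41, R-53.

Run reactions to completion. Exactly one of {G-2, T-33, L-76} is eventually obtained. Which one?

T-33

A-78 present → Z-2 forms (Rx 9).
Z-2 present → C-42 forms (Rx 13).
C-42 present → K-1 forms (Rx 4).
K-1 present → D-3 forms (Rx 12).
D-3 present → Q-70 forms (Rx 6).
Q-70 and X-41 present → T-33 forms (Rx 11).
G-2 would need X-41 and M-57 (Rx 15), but M-57 never forms. L-76 would need L-61 (Rx 5), but L-61 never forms.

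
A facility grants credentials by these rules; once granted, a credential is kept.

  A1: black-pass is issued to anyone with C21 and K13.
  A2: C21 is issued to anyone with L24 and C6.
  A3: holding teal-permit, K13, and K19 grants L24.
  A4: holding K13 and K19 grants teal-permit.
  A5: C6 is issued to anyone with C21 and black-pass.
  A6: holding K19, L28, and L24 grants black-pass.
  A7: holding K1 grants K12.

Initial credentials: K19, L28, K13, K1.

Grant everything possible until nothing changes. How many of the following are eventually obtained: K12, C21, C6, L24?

2

Holding K13 and K19 grants teal-permit (A4).
Holding K1 grants K12 (A7).
Holding teal-permit, K13, and K19 grants L24 (A3).
K12: reached.
C21 would need L24 and C6 (A2), but C6 is never granted.
C6 would need C21 and black-pass (A5), but C21 is never granted.
L24: reached.
Reached: K12 and L24 — 2 of the 4.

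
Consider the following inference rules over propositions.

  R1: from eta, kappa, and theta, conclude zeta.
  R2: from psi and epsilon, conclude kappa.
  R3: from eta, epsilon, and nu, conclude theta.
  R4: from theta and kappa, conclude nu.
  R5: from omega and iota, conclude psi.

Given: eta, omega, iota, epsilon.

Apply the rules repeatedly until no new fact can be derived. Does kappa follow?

Yes

From omega and iota, R5 gives psi.
psi and epsilon hold, so kappa follows (R2).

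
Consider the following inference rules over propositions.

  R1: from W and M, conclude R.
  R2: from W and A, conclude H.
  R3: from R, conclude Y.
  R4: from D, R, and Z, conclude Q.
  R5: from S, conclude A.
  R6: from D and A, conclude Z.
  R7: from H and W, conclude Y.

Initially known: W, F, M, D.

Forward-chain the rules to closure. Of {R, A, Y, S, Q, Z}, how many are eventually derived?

From W and M, R1 gives R.
From R, R3 gives Y.
R: reached.
A would need S (R5), but S is never established.
Y: reached.
No rule produces S, and it is not given.
Q would need D, R, and Z (R4), but Z is never established.
Z would need D and A (R6), but A is never established.
Reached: R and Y — 2 of the 6.

2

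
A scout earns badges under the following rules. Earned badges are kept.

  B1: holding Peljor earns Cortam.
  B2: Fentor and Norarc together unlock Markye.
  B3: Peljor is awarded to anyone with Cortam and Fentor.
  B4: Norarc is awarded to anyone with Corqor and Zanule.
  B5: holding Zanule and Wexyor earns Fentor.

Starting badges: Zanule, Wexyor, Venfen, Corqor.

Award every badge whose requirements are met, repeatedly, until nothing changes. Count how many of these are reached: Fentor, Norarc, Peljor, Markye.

With Zanule and Wexyor, Fentor is earned (B5).
With Corqor and Zanule, Norarc is earned (B4).
With Fentor and Norarc, Markye is earned (B2).
Fentor: reached.
Norarc: reached.
Peljor would need Cortam and Fentor (B3), but Cortam is never earned.
Markye: reached.
Reached: Fentor, Norarc, and Markye — 3 of the 4.

3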